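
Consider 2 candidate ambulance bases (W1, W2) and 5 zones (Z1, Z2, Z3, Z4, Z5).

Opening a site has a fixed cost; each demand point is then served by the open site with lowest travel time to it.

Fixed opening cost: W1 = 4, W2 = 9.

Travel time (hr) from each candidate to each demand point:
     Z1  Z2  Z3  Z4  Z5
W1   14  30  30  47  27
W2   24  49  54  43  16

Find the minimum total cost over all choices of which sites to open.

Open {W1, W2}: assign each demand point to its cheapest open site.
  Z1→W1 14, Z2→W1 30, Z3→W1 30, Z4→W2 43, Z5→W2 16
  travel time 133, fixed 13 → total 146.
Compare {W1}: travel time 148 + fixed 4 = 152.
Compare {W2}: travel time 186 + fixed 9 = 195.

146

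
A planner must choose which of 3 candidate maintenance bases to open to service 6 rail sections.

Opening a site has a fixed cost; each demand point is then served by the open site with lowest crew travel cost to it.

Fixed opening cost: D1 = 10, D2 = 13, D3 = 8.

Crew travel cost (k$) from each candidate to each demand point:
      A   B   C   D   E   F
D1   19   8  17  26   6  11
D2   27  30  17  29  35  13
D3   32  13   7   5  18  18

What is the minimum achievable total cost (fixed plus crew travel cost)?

74

Open {D1, D3}: assign each demand point to its cheapest open site.
  A→D1 19, B→D1 8, C→D3 7, D→D3 5, E→D1 6, F→D1 11
  crew travel cost 56, fixed 18 → total 74.
Compare {D1, D2, D3}: crew travel cost 56 + fixed 31 = 87.
Compare {D1}: crew travel cost 87 + fixed 10 = 97.
Compare {D3}: crew travel cost 93 + fixed 8 = 101.
All other subsets cost ≥ 87. Minimum total cost: 74.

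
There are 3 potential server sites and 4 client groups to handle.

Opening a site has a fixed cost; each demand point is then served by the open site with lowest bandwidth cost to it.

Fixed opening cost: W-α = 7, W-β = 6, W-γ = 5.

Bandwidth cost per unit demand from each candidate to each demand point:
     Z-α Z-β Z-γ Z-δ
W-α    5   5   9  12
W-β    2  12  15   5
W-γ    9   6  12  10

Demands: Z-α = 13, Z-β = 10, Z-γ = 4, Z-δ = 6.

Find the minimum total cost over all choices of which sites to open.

155

Open {W-α, W-β}: assign each demand point to its cheapest open site.
  Z-α→W-β 13×2=26, Z-β→W-α 10×5=50, Z-γ→W-α 4×9=36, Z-δ→W-β 6×5=30
  bandwidth cost 142, fixed 13 → total 155.
Compare {W-α, W-β, W-γ}: bandwidth cost 142 + fixed 18 = 160.
Compare {W-β, W-γ}: bandwidth cost 164 + fixed 11 = 175.
Compare {W-α, W-γ}: bandwidth cost 211 + fixed 12 = 223.
All other subsets cost ≥ 160. Minimum total cost: 155.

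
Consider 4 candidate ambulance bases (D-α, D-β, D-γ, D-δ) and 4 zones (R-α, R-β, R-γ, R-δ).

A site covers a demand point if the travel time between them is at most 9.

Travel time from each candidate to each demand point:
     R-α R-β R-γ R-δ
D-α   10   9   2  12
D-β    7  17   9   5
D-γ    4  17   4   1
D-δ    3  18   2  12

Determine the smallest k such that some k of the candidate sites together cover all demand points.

2

Coverage sets (demand points within 9 of each site):
  D-α: {R-β, R-γ}
  D-β: {R-α, R-γ, R-δ}
  D-γ: {R-α, R-γ, R-δ}
  D-δ: {R-α, R-γ}
No single site covers all 4 demand points.
But {D-α, D-β} covers everything, so the minimum is 2.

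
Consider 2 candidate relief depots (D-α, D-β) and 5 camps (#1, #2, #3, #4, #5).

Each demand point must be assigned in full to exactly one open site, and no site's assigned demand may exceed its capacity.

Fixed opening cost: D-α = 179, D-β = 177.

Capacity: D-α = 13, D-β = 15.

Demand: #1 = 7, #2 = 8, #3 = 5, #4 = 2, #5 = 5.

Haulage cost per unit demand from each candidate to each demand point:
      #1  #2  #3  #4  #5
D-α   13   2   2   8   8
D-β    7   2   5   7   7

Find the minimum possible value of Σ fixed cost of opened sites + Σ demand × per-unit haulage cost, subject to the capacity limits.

Open {D-α, D-β}; cheapest assignment that respects the capacities:
  D-α (cap 13, load 13): #2, #3 — cost 8×2 + 5×2 = 26
  D-β (cap 15, load 14): #1, #4, #5 — cost 7×7 + 2×7 + 5×7 = 98
  Shipping 124, fixed 356 → total 480.
  Any other capacity-feasible assignment to {D-α, D-β} ships for at least 124.
Total demand is 27 and no other set of sites has combined capacity ≥ 27, so {D-α, D-β} is the only feasible choice of open sites. Minimum: 480.

480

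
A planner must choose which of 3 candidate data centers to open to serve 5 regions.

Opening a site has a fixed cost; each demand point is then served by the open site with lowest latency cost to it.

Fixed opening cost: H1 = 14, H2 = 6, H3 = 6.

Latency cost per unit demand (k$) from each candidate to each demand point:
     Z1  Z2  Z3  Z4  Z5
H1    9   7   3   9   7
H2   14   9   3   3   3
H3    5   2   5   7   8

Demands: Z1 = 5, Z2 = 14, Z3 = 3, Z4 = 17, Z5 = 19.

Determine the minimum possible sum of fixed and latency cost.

Open {H2, H3}: assign each demand point to its cheapest open site.
  Z1→H3 5×5=25, Z2→H3 14×2=28, Z3→H2 3×3=9, Z4→H2 17×3=51, Z5→H2 19×3=57
  latency cost 170, fixed 12 → total 182.
Compare {H1, H2, H3}: latency cost 170 + fixed 26 = 196.
Compare {H1, H2}: latency cost 260 + fixed 20 = 280.
Compare {H2}: latency cost 313 + fixed 6 = 319.
All other subsets cost ≥ 196. Minimum total cost: 182.

182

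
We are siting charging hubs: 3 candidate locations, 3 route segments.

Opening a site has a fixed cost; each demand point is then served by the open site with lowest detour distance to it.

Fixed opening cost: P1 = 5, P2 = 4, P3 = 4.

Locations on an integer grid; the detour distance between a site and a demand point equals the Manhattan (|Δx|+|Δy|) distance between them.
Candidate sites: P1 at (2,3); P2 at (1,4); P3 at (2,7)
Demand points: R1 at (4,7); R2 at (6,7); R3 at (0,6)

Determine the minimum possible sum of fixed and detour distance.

13

Open {P3}: assign each demand point to its cheapest open site.
  R1→P3 2, R2→P3 4, R3→P3 3
  detour distance 9, fixed 4 → total 13.
Compare {P2, P3}: detour distance 9 + fixed 8 = 17.
Compare {P1, P3}: detour distance 9 + fixed 9 = 18.
Compare {P2}: detour distance 17 + fixed 4 = 21.
All other subsets cost ≥ 17. Minimum total cost: 13.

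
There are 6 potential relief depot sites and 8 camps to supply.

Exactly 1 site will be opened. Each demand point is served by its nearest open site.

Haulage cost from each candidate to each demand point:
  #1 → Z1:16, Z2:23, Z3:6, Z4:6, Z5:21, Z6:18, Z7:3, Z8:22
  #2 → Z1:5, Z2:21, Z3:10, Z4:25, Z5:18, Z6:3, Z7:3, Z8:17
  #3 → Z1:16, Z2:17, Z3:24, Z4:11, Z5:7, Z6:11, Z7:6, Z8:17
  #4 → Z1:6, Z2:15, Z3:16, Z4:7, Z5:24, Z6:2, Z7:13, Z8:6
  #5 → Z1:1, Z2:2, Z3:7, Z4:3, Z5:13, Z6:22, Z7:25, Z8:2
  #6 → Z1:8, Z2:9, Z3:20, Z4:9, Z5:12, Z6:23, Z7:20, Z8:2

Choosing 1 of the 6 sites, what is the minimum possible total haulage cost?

75

Open {#5}.
  Z1→#5 1, Z2→#5 2, Z3→#5 7, Z4→#5 3, Z5→#5 13, Z6→#5 22, Z7→#5 25, Z8→#5 2  ⇒ total 75.
Compare {#4}: total 89.
Compare {#2}: total 102.
No size-1 selection does better; minimum is 75.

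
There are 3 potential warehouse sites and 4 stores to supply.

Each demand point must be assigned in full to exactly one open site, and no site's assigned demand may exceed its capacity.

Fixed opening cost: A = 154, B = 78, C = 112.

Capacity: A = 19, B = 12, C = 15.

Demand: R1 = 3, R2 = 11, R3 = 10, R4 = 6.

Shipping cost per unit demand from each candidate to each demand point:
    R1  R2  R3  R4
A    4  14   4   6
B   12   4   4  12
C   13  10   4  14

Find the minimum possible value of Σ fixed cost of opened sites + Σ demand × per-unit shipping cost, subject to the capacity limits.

364

Open {A, B}; cheapest assignment that respects the capacities:
  A (cap 19, load 19): R1, R3, R4 — cost 3×4 + 10×4 + 6×6 = 88
  B (cap 12, load 11): R2 — cost 11×4 = 44
  Shipping 132, fixed 232 → total 364.
  Any other capacity-feasible assignment to {A, B} ships for at least 132.
Compare {A, C}: its best feasible assignment gives total 464.
Compare {A, B, C}: its best feasible assignment gives total 476.
Every other set of open sites that can feasibly serve all demand totals ≥ 464 even under its best assignment. Minimum: 364.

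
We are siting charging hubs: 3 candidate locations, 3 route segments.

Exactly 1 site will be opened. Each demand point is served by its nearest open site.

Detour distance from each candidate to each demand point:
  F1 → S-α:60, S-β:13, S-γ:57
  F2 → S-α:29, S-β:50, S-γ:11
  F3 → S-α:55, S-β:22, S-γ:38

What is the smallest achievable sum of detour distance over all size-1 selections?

Open {F2}.
  S-α→F2 29, S-β→F2 50, S-γ→F2 11  ⇒ total 90.
Compare {F3}: total 115.
Compare {F1}: total 130.

90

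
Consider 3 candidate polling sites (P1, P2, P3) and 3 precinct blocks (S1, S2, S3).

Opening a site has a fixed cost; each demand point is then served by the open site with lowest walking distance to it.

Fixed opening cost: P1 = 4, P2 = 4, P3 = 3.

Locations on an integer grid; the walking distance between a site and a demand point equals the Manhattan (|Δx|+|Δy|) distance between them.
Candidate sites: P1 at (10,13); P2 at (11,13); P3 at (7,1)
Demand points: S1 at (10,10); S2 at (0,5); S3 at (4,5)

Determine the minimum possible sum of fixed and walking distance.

Open {P1, P3}: assign each demand point to its cheapest open site.
  S1→P1 3, S2→P3 11, S3→P3 7
  walking distance 21, fixed 7 → total 28.
Compare {P2, P3}: walking distance 22 + fixed 7 = 29.
Compare {P1, P2, P3}: walking distance 21 + fixed 11 = 32.
Compare {P3}: walking distance 30 + fixed 3 = 33.
All other subsets cost ≥ 29. Minimum total cost: 28.

28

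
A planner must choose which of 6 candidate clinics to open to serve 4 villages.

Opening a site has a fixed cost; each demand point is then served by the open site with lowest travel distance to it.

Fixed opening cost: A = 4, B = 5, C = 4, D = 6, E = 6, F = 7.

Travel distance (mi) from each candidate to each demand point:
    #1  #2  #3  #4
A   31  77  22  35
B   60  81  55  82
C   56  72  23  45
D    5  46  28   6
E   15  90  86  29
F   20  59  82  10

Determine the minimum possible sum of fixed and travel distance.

89

Open {A, D}: assign each demand point to its cheapest open site.
  #1→D 5, #2→D 46, #3→A 22, #4→D 6
  travel distance 79, fixed 10 → total 89.
Compare {C, D}: travel distance 80 + fixed 10 = 90.
Compare {D}: travel distance 85 + fixed 6 = 91.
Compare {A, C, D}: travel distance 79 + fixed 14 = 93.
All other subsets cost ≥ 90. Minimum total cost: 89.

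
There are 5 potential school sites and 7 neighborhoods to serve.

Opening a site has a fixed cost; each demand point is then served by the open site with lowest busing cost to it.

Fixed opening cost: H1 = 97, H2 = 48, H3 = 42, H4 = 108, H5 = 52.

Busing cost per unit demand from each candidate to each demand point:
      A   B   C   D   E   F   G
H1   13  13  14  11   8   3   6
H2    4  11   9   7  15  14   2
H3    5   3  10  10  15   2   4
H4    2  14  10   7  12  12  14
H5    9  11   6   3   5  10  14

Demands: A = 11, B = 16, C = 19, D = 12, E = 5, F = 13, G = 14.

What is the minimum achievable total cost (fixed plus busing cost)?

454

Open {H3, H5}: assign each demand point to its cheapest open site.
  A→H3 11×5=55, B→H3 16×3=48, C→H5 19×6=114, D→H5 12×3=36, E→H5 5×5=25, F→H3 13×2=26, G→H3 14×4=56
  busing cost 360, fixed 94 → total 454.
Compare {H2, H3, H5}: busing cost 321 + fixed 142 = 463.
Compare {H3, H4, H5}: busing cost 327 + fixed 202 = 529.
Compare {H2, H3, H4, H5}: busing cost 299 + fixed 250 = 549.
All other subsets cost ≥ 463. Minimum total cost: 454.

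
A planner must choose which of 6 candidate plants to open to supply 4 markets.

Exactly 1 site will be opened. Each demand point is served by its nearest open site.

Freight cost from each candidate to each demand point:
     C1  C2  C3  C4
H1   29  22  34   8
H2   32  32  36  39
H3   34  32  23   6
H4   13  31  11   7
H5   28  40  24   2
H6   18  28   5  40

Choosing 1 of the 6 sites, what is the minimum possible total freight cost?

Open {H4}.
  C1→H4 13, C2→H4 31, C3→H4 11, C4→H4 7  ⇒ total 62.
Compare {H6}: total 91.
Compare {H1}: total 93.
No size-1 selection does better; minimum is 62.

62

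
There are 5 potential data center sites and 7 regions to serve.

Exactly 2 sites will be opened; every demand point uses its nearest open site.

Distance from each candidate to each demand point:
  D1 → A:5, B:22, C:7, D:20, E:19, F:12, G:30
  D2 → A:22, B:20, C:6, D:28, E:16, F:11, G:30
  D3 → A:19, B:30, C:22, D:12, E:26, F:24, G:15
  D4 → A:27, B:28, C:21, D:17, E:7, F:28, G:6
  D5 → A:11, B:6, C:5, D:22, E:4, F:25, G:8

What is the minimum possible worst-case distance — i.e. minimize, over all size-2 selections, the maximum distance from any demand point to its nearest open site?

Open {D1, D5}.
  Farthest demand point is D at distance 20 (to D1); all others are ≤ 20.
With {D2, D3} the worst case is 20.
With {D1, D3} the worst case is 22.
No size-2 selection achieves below 20.

20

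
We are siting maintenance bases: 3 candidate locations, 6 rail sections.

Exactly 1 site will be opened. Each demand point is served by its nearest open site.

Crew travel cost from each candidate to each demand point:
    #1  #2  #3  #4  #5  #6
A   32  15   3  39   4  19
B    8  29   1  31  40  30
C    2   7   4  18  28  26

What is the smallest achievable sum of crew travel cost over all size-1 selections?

Open {C}.
  #1→C 2, #2→C 7, #3→C 4, #4→C 18, #5→C 28, #6→C 26  ⇒ total 85.
Compare {A}: total 112.
Compare {B}: total 139.

85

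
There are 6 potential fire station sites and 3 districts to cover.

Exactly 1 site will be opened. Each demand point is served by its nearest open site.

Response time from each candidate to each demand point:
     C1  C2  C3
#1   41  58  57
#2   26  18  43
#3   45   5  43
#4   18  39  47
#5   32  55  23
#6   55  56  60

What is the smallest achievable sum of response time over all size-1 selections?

Open {#2}.
  C1→#2 26, C2→#2 18, C3→#2 43  ⇒ total 87.
Compare {#3}: total 93.
Compare {#4}: total 104.
No size-1 selection does better; minimum is 87.

87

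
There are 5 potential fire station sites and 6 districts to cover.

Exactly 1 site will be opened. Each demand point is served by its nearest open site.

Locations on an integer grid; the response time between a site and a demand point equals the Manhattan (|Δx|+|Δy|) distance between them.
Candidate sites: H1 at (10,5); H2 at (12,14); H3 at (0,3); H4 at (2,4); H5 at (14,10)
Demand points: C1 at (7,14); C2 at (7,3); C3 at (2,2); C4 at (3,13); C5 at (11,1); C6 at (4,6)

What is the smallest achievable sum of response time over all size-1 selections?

49

Open {H4}.
  C1→H4 15, C2→H4 6, C3→H4 2, C4→H4 10, C5→H4 12, C6→H4 4  ⇒ total 49.
Compare {H1}: total 55.
Compare {H3}: total 61.
No size-1 selection does better; minimum is 49.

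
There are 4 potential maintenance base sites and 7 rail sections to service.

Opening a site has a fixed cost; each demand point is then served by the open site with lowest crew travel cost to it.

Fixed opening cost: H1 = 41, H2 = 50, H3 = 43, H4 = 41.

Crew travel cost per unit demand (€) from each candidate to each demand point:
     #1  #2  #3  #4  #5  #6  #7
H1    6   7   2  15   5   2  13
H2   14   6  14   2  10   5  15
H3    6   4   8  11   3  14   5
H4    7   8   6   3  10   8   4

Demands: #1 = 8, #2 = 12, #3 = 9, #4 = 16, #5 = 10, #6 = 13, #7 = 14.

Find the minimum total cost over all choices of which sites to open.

399

Open {H1, H3, H4}: assign each demand point to its cheapest open site.
  #1→H1 8×6=48, #2→H3 12×4=48, #3→H1 9×2=18, #4→H4 16×3=48, #5→H3 10×3=30, #6→H1 13×2=26, #7→H4 14×4=56
  crew travel cost 274, fixed 125 → total 399.
Compare {H1, H2, H3}: crew travel cost 272 + fixed 134 = 406.
Compare {H1, H4}: crew travel cost 330 + fixed 82 = 412.
Compare {H1, H2, H3, H4}: crew travel cost 258 + fixed 175 = 433.
All other subsets cost ≥ 406. Minimum total cost: 399.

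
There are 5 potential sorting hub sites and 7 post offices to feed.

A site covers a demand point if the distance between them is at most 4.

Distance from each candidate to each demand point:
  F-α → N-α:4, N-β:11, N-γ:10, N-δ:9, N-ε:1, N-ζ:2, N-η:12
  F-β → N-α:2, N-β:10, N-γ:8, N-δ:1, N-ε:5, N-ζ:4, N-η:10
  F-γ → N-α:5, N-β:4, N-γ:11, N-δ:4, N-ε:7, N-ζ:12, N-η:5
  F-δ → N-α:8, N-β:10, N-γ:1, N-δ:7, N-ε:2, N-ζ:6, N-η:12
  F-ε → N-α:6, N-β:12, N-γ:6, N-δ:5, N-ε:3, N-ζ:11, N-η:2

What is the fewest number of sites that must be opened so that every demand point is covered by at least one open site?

4

Coverage sets (demand points within 4 of each site):
  F-α: {N-α, N-ε, N-ζ}
  F-β: {N-α, N-δ, N-ζ}
  F-γ: {N-β, N-δ}
  F-δ: {N-γ, N-ε}
  F-ε: {N-ε, N-η}
No 3 sites suffice: every size-3 union leaves at least one demand point uncovered.
But {F-α, F-γ, F-δ, F-ε} covers everything, so the minimum is 4.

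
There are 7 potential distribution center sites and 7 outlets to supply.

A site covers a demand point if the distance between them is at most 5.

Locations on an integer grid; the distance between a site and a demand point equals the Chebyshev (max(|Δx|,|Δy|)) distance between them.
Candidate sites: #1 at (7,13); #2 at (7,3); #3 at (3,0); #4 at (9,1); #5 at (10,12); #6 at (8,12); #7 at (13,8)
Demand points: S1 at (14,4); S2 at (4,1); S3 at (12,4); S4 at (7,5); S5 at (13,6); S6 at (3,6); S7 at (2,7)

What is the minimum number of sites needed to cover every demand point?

2

Coverage sets (demand points within 5 of each site):
  #1: {}
  #2: {S2, S3, S4, S6, S7}
  #3: {S2, S4}
  #4: {S1, S2, S3, S4, S5}
  #5: {}
  #6: {}
  #7: {S1, S3, S5}
No single site covers all 7 demand points.
But {#2, #4} covers everything, so the minimum is 2.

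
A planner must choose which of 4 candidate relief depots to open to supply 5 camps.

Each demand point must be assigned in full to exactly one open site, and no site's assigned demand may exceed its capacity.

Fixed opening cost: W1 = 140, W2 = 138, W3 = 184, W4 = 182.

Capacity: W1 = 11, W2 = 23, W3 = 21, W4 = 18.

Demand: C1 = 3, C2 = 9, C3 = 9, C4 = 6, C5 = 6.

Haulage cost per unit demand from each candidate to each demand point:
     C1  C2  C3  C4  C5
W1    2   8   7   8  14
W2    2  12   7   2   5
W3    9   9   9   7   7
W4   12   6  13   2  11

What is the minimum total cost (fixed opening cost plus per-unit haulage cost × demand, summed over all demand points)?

Open {W2, W4}; cheapest assignment that respects the capacities:
  W2 (cap 23, load 18): C1, C3, C5 — cost 3×2 + 9×7 + 6×5 = 99
  W4 (cap 18, load 15): C2, C4 — cost 9×6 + 6×2 = 66
  Shipping 165, fixed 320 → total 485.
  Any other capacity-feasible assignment to {W2, W4} ships for at least 165.
Compare {W2, W3}: its best feasible assignment gives total 526.
Compare {W3, W4}: its best feasible assignment gives total 582.
Every other set of open sites that can feasibly serve all demand totals ≥ 526 even under its best assignment. Minimum: 485.

485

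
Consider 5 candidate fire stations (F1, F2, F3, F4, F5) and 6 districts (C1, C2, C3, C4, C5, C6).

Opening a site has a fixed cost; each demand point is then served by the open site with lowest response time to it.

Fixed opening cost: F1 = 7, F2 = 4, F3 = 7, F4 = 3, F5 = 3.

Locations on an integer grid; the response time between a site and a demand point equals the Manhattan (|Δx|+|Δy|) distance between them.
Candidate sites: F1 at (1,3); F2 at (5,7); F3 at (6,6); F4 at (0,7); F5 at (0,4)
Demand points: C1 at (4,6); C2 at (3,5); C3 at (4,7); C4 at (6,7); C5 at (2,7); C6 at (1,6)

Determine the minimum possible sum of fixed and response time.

Open {F2, F4}: assign each demand point to its cheapest open site.
  C1→F2 2, C2→F2 4, C3→F2 1, C4→F2 1, C5→F4 2, C6→F4 2
  response time 12, fixed 7 → total 19.
Compare {F2}: response time 16 + fixed 4 = 20.
Compare {F2, F5}: response time 14 + fixed 7 = 21.
Compare {F2, F4, F5}: response time 12 + fixed 10 = 22.
All other subsets cost ≥ 20. Minimum total cost: 19.

19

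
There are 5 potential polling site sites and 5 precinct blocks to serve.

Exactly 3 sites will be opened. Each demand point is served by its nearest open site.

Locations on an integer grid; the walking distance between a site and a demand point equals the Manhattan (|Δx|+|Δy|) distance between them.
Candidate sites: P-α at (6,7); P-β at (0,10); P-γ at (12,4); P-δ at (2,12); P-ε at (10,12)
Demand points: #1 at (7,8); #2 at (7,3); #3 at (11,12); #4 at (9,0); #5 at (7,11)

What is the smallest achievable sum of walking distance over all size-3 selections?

Open {P-α, P-γ, P-ε}.
  #1→P-α 2, #2→P-α 5, #3→P-ε 1, #4→P-γ 7, #5→P-ε 4  ⇒ total 19.
Compare {P-α, P-β, P-ε}: total 22.
Compare {P-α, P-δ, P-ε}: total 22.
No size-3 selection does better; minimum is 19.

19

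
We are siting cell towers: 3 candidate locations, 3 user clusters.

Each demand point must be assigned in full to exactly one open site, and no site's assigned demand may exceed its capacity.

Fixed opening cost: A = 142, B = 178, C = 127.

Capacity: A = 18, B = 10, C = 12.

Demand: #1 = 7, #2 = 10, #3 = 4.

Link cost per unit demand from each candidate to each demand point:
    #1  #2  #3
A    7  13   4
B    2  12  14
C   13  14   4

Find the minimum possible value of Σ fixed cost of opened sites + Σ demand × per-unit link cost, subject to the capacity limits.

Open {A, C}; cheapest assignment that respects the capacities:
  A (cap 18, load 17): #1, #2 — cost 7×7 + 10×13 = 179
  C (cap 12, load 4): #3 — cost 4×4 = 16
  Shipping 195, fixed 269 → total 464.
  Any other capacity-feasible assignment to {A, C} ships for at least 195.
Compare {A, B}: its best feasible assignment gives total 480.
Compare {B, C}: its best feasible assignment gives total 532.
Every other set of open sites that can feasibly serve all demand totals ≥ 480 even under its best assignment. Minimum: 464.

464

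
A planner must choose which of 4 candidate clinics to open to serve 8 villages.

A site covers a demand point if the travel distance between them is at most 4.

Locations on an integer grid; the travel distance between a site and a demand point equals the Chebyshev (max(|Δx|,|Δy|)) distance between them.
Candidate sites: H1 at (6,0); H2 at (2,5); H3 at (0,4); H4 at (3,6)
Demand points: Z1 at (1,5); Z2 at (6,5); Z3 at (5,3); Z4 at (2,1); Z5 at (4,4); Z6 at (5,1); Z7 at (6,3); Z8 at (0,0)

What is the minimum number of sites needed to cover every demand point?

Coverage sets (demand points within 4 of each site):
  H1: {Z3, Z4, Z5, Z6, Z7}
  H2: {Z1, Z2, Z3, Z4, Z5, Z6, Z7}
  H3: {Z1, Z4, Z5, Z8}
  H4: {Z1, Z2, Z3, Z5, Z7}
No single site covers all 8 demand points.
But {H2, H3} covers everything, so the minimum is 2.

2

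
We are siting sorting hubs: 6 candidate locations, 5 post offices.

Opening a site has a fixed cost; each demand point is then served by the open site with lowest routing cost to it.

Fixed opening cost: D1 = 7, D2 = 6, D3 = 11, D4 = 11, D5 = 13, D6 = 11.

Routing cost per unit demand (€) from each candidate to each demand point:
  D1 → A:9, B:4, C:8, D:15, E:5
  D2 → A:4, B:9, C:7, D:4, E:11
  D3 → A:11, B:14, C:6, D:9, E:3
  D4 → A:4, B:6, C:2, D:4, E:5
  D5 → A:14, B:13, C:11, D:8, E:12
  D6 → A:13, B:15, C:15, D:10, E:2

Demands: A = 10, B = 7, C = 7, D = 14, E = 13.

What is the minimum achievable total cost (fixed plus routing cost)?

193

Open {D1, D4, D6}: assign each demand point to its cheapest open site.
  A→D4 10×4=40, B→D1 7×4=28, C→D4 7×2=14, D→D4 14×4=56, E→D6 13×2=26
  routing cost 164, fixed 29 → total 193.
Compare {D1, D2, D4, D6}: routing cost 164 + fixed 35 = 199.
Compare {D4, D6}: routing cost 178 + fixed 22 = 200.
Compare {D1, D3, D4, D6}: routing cost 164 + fixed 40 = 204.
All other subsets cost ≥ 199. Minimum total cost: 193.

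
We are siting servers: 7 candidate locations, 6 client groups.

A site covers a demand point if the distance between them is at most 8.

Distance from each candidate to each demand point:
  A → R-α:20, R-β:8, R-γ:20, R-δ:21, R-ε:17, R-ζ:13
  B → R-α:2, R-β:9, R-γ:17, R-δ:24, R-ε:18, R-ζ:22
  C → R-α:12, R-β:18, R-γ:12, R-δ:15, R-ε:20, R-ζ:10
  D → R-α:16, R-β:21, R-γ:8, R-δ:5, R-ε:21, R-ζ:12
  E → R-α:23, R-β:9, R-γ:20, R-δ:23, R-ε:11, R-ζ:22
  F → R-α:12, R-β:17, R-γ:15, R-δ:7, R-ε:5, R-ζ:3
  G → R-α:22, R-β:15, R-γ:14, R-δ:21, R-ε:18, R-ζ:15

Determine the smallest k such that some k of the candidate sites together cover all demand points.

4

Coverage sets (demand points within 8 of each site):
  A: {R-β}
  B: {R-α}
  C: {}
  D: {R-γ, R-δ}
  E: {}
  F: {R-δ, R-ε, R-ζ}
  G: {}
No 3 sites suffice: every size-3 union leaves at least one demand point uncovered.
But {A, B, D, F} covers everything, so the minimum is 4.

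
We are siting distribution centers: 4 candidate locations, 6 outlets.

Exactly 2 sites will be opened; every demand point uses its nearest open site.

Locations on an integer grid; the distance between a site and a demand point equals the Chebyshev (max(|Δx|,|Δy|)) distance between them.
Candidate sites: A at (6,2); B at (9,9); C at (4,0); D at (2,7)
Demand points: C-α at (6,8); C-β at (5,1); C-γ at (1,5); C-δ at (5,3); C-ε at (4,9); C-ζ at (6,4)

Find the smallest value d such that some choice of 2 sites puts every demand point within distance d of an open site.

Open {A, D}.
  Farthest demand point is C-α at distance 4 (to D); all others are ≤ 4.
With {C, D} the worst case is 4.
With {A, B} the worst case is 5.
No size-2 selection achieves below 4.

4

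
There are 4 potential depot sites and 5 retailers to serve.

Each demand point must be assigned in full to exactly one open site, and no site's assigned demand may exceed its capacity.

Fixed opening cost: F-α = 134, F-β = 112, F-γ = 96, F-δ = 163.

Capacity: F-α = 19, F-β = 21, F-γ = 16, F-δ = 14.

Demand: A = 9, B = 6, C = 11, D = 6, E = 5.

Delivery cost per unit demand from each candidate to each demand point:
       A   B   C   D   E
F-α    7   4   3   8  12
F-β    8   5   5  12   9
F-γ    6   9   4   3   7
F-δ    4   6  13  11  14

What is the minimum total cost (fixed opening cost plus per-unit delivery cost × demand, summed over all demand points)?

461

Open {F-β, F-γ}; cheapest assignment that respects the capacities:
  F-β (cap 21, load 21): A, B, D — cost 9×8 + 6×5 + 6×12 = 174
  F-γ (cap 16, load 16): C, E — cost 11×4 + 5×7 = 79
  Shipping 253, fixed 208 → total 461.
  Any other capacity-feasible assignment to {F-β, F-γ} ships for at least 253.
Compare {F-α, F-β}: its best feasible assignment gives total 474.
Compare {F-α, F-β, F-γ}: its best feasible assignment gives total 516.
Every other set of open sites that can feasibly serve all demand totals ≥ 474 even under its best assignment. Minimum: 461.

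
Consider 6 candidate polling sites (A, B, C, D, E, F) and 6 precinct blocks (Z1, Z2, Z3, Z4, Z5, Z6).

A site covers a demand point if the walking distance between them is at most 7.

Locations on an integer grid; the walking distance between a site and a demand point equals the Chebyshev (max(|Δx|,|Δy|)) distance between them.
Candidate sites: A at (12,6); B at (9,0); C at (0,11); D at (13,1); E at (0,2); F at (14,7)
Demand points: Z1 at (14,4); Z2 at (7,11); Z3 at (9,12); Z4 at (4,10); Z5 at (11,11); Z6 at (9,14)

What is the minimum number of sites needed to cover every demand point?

2

Coverage sets (demand points within 7 of each site):
  A: {Z1, Z2, Z3, Z5}
  B: {Z1}
  C: {Z2, Z4}
  D: {Z1}
  E: {}
  F: {Z1, Z2, Z3, Z5, Z6}
No single site covers all 6 demand points.
But {C, F} covers everything, so the minimum is 2.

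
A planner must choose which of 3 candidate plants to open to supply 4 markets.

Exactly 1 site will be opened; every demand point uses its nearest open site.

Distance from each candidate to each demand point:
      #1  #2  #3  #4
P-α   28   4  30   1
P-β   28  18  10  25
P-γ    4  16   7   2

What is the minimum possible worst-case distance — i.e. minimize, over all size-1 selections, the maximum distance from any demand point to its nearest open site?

16

Open {P-γ}.
  Farthest demand point is #2 at distance 16 (to P-γ); all others are ≤ 16.
With {P-β} the worst case is 28.
With {P-α} the worst case is 30.
No size-1 selection achieves below 16.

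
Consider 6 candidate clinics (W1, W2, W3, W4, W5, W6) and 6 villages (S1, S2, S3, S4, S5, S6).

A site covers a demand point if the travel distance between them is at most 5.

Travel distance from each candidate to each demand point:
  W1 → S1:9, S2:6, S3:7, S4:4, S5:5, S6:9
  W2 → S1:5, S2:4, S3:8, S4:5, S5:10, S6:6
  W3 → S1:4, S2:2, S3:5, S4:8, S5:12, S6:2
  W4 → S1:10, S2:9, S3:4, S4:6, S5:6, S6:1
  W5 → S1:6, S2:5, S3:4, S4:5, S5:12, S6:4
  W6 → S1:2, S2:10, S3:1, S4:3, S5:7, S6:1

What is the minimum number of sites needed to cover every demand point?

Coverage sets (demand points within 5 of each site):
  W1: {S4, S5}
  W2: {S1, S2, S4}
  W3: {S1, S2, S3, S6}
  W4: {S3, S6}
  W5: {S2, S3, S4, S6}
  W6: {S1, S3, S4, S6}
No single site covers all 6 demand points.
But {W1, W3} covers everything, so the minimum is 2.

2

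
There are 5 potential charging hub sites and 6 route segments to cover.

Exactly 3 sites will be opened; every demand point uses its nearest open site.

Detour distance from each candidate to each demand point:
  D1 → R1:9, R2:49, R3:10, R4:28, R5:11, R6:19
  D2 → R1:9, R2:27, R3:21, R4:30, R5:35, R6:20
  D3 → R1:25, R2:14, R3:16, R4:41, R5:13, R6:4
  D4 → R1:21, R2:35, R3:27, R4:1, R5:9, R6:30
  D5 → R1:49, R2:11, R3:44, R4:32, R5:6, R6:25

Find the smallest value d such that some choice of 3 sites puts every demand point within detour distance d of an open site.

Open {D1, D3, D4}.
  Farthest demand point is R2 at detour distance 14 (to D3); all others are ≤ 14.
With {D2, D3, D4} the worst case is 16.
With {D1, D4, D5} the worst case is 19.
No size-3 selection achieves below 14.

14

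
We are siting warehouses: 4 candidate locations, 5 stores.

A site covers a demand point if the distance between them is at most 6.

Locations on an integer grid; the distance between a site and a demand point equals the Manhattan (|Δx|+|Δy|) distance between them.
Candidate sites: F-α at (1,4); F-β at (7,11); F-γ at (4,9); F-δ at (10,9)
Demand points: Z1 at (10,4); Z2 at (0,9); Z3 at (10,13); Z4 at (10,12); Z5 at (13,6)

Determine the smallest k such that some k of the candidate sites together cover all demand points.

2

Coverage sets (demand points within 6 of each site):
  F-α: {Z2}
  F-β: {Z3, Z4}
  F-γ: {Z2}
  F-δ: {Z1, Z3, Z4, Z5}
No single site covers all 5 demand points.
But {F-α, F-δ} covers everything, so the minimum is 2.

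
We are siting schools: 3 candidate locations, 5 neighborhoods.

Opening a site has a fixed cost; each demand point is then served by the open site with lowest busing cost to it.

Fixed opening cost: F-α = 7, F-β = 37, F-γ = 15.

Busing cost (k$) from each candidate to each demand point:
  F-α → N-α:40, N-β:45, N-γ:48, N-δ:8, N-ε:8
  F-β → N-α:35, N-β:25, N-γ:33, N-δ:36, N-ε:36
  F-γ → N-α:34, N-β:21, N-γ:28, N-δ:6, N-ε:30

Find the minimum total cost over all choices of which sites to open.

119

Open {F-α, F-γ}: assign each demand point to its cheapest open site.
  N-α→F-γ 34, N-β→F-γ 21, N-γ→F-γ 28, N-δ→F-γ 6, N-ε→F-α 8
  busing cost 97, fixed 22 → total 119.
Compare {F-γ}: busing cost 119 + fixed 15 = 134.
Compare {F-α, F-β}: busing cost 109 + fixed 44 = 153.
Compare {F-α}: busing cost 149 + fixed 7 = 156.
All other subsets cost ≥ 134. Minimum total cost: 119.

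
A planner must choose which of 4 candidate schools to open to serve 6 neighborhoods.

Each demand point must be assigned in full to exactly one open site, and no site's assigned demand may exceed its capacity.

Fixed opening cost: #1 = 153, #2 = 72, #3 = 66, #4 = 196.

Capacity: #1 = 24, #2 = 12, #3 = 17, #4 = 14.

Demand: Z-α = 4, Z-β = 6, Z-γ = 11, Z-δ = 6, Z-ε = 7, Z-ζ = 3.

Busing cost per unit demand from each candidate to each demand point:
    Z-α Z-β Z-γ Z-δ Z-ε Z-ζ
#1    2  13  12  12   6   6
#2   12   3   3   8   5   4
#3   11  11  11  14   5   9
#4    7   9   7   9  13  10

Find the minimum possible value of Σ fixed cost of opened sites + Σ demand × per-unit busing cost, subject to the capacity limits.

523

Open {#1, #2, #3}; cheapest assignment that respects the capacities:
  #1 (cap 24, load 13): Z-α, Z-δ, Z-ζ — cost 4×2 + 6×12 + 3×6 = 98
  #2 (cap 12, load 11): Z-γ — cost 11×3 = 33
  #3 (cap 17, load 13): Z-β, Z-ε — cost 6×11 + 7×5 = 101
  Shipping 232, fixed 291 → total 523.
  Any other capacity-feasible assignment to {#1, #2, #3} ships for at least 232.
Compare {#1, #3}: its best feasible assignment gives total 546.
Compare {#2, #3, #4}: its best feasible assignment gives total 577.
Every other set of open sites that can feasibly serve all demand totals ≥ 546 even under its best assignment. Minimum: 523.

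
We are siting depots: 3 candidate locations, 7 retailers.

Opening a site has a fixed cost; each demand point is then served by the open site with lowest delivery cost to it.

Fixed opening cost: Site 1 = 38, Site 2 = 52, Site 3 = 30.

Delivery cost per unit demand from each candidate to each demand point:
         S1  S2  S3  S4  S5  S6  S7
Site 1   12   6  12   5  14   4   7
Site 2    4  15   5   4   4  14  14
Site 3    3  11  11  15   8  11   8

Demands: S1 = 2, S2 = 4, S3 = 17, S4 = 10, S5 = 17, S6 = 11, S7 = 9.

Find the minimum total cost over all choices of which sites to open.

422

Open {Site 1, Site 2}: assign each demand point to its cheapest open site.
  S1→Site 2 2×4=8, S2→Site 1 4×6=24, S3→Site 2 17×5=85, S4→Site 2 10×4=40, S5→Site 2 17×4=68, S6→Site 1 11×4=44, S7→Site 1 9×7=63
  delivery cost 332, fixed 90 → total 422.
Compare {Site 1, Site 2, Site 3}: delivery cost 330 + fixed 120 = 450.
Compare {Site 2, Site 3}: delivery cost 436 + fixed 82 = 518.
Compare {Site 1, Site 3}: delivery cost 510 + fixed 68 = 578.
All other subsets cost ≥ 450. Minimum total cost: 422.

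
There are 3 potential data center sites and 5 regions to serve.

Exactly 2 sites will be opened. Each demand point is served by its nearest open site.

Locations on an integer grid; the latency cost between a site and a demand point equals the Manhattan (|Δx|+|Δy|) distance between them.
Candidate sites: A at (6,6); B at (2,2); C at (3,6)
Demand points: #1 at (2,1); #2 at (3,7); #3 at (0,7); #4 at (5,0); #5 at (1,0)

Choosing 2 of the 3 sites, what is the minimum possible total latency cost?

14

Open {B, C}.
  #1→B 1, #2→C 1, #3→C 4, #4→B 5, #5→B 3  ⇒ total 14.
Compare {A, B}: total 20.
Compare {A, C}: total 26.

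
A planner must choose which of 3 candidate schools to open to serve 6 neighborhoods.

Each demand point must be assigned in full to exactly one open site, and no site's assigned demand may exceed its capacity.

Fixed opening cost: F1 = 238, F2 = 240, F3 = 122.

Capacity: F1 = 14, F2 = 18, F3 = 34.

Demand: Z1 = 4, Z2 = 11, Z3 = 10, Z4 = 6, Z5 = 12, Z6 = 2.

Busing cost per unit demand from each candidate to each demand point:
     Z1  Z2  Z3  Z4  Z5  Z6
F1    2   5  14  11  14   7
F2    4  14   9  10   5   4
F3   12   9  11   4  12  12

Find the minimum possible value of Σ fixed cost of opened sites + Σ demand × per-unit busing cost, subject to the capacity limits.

679

Open {F2, F3}; cheapest assignment that respects the capacities:
  F2 (cap 18, load 18): Z1, Z5, Z6 — cost 4×4 + 12×5 + 2×4 = 84
  F3 (cap 34, load 27): Z2, Z3, Z4 — cost 11×9 + 10×11 + 6×4 = 233
  Shipping 317, fixed 362 → total 679.
  Any other capacity-feasible assignment to {F2, F3} ships for at least 317.
Compare {F1, F3}: its best feasible assignment gives total 755.
Compare {F1, F2, F3}: its best feasible assignment gives total 873.
Every other set of open sites that can feasibly serve all demand totals ≥ 755 even under its best assignment. Minimum: 679.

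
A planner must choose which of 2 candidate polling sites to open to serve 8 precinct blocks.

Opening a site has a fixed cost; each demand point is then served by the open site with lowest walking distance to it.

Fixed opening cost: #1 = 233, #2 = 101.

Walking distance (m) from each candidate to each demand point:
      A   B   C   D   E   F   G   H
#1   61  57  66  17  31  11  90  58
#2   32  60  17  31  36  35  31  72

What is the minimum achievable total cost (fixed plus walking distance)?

415

Open {#2}: assign each demand point to its cheapest open site.
  A→#2 32, B→#2 60, C→#2 17, D→#2 31, E→#2 36, F→#2 35, G→#2 31, H→#2 72
  walking distance 314, fixed 101 → total 415.
Compare {#1, #2}: walking distance 254 + fixed 334 = 588.
Compare {#1}: walking distance 391 + fixed 233 = 624.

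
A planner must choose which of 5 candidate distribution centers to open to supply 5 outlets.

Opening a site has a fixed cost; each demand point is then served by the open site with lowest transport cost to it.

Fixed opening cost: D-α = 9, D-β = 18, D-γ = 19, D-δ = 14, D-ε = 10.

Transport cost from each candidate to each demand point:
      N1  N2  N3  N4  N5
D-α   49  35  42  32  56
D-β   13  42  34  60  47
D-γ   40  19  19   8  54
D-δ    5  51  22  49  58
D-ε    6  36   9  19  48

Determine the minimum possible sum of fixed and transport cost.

Open {D-γ, D-ε}: assign each demand point to its cheapest open site.
  N1→D-ε 6, N2→D-γ 19, N3→D-ε 9, N4→D-γ 8, N5→D-ε 48
  transport cost 90, fixed 29 → total 119.
Compare {D-ε}: transport cost 118 + fixed 10 = 128.
Compare {D-α, D-γ, D-ε}: transport cost 90 + fixed 38 = 128.
Compare {D-γ, D-δ, D-ε}: transport cost 89 + fixed 43 = 132.
All other subsets cost ≥ 128. Minimum total cost: 119.

119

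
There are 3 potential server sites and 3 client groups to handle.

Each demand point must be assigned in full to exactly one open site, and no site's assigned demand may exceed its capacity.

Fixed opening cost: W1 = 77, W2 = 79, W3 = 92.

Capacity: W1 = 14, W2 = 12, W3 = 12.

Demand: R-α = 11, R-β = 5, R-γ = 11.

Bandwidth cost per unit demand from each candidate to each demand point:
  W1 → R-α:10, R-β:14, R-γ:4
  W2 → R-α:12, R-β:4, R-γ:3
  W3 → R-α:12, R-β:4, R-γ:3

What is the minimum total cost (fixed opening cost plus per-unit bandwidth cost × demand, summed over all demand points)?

Open {W1, W2, W3}; cheapest assignment that respects the capacities:
  W1 (cap 14, load 11): R-α — cost 11×10 = 110
  W2 (cap 12, load 11): R-γ — cost 11×3 = 33
  W3 (cap 12, load 5): R-β — cost 5×4 = 20
  Shipping 163, fixed 248 → total 411.
  Any other capacity-feasible assignment to {W1, W2, W3} ships for at least 163.
Total demand is 27 and no other set of sites has combined capacity ≥ 27, so {W1, W2, W3} is the only feasible choice of open sites. Minimum: 411.

411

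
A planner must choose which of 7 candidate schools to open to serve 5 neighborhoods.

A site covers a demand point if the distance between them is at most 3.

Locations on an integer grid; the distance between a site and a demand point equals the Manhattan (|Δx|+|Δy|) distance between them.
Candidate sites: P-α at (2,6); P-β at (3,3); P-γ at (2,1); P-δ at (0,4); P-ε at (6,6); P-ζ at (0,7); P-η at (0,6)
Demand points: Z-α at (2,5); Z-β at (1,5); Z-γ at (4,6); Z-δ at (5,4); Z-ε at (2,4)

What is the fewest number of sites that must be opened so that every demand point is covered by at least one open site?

Coverage sets (demand points within 3 of each site):
  P-α: {Z-α, Z-β, Z-γ, Z-ε}
  P-β: {Z-α, Z-δ, Z-ε}
  P-γ: {Z-ε}
  P-δ: {Z-α, Z-β, Z-ε}
  P-ε: {Z-γ, Z-δ}
  P-ζ: {Z-β}
  P-η: {Z-α, Z-β}
No single site covers all 5 demand points.
But {P-α, P-β} covers everything, so the minimum is 2.

2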